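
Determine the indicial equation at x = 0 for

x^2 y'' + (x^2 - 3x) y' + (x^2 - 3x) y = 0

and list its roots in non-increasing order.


Divide by x^2 to reach normal form y'' + P_1(x) y' + P_2(x) y = 0 with P_1(x) = 1 - 3/x and P_2(x) = 1 - 3/x.
x = 0 is a singular point because the y'-coefficient 1 - 3/x has a pole at x = 0 and the y-coefficient 1 - 3/x has a pole at x = 0.
It is a regular singular point because x P_1(x) = p(x) = x - 3 and x^2 P_2(x) = q(x) = x^2 - 3x are polynomials, hence analytic at x = 0.
p(0) = -3,  q(0) = 0.
Indicial equation: r(r-1) + p(0) r + q(0) = 0, i.e. r^2 + (p(0) - 1) r + q(0) = 0, i.e. r^2 - 4 r = 0.
Discriminant: (-4)^2 - 4(0) = 16, so r = (4 ± 4)/2.
Solving: r_1 = 4, r_2 = 0.

indicial: r^2 - 4 r = 0; roots r_1 = 4, r_2 = 0


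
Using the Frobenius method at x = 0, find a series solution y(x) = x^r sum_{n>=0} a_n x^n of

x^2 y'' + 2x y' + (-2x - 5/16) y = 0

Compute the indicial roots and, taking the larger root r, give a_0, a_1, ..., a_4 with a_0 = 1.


Write in Frobenius form y'' + (p(x)/x) y' + (q(x)/x^2) y = 0:
  p(x) = 2,  q(x) = -2x - 5/16.
Indicial equation: r(r-1) + (2) r + (-5/16) = 0 -> roots r_1 = 1/4, r_2 = -5/4.
Take r = r_1 = 1/4. Let y(x) = x^r sum_{n>=0} a_n x^n with a_0 = 1.
Substitute y = x^r sum a_n x^n and match x^{r+n}. The recurrence is
  D(n) a_n - 2 a_{n-1} = 0,  where D(n) = (r+n)(r+n-1) + (2)(r+n) + (-5/16).
  a_n = 2 / D(n) * a_{n-1}.
Since the indicial polynomial factors as (r - r_1)(r - r_2), D(n) = (r_1 + n - r_1)(r_1 + n - r_2) = n(n + 3/2).
Evaluating step by step (a_0 = 1):
  n = 1: D(1) = 1(1 + 3/2) = 5/2; numerator = 2(1) = 2; a_1 = (2)/(5/2) = 4/5
  n = 2: D(2) = 2(2 + 3/2) = 7; numerator = 2(4/5) = 8/5; a_2 = (8/5)/(7) = 8/35
  n = 3: D(3) = 3(3 + 3/2) = 27/2; numerator = 2(8/35) = 16/35; a_3 = (16/35)/(27/2) = 32/945
  n = 4: D(4) = 4(4 + 3/2) = 22; numerator = 2(32/945) = 64/945; a_4 = (64/945)/(22) = 32/10395

r = 1/4; a_0 = 1; a_1 = 4/5; a_2 = 8/35; a_3 = 32/945; a_4 = 32/10395


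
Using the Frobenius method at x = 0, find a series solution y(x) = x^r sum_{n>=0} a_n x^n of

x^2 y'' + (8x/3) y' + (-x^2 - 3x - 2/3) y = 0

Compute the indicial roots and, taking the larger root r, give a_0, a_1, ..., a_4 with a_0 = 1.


Write in Frobenius form y'' + (p(x)/x) y' + (q(x)/x^2) y = 0:
  p(x) = 8/3,  q(x) = -x^2 - 3x - 2/3.
Indicial equation: r(r-1) + (8/3) r + (-2/3) = 0 -> roots r_1 = 1/3, r_2 = -2.
Take r = r_1 = 1/3. Let y(x) = x^r sum_{n>=0} a_n x^n with a_0 = 1.
Substitute y = x^r sum a_n x^n and match x^{r+n}. The recurrence is
  D(n) a_n - 3 a_{n-1} - 1 a_{n-2} = 0,  where D(n) = (r+n)(r+n-1) + (8/3)(r+n) + (-2/3).
  a_n = [3 a_{n-1} + 1 a_{n-2}] / D(n).
Since the indicial polynomial factors as (r - r_1)(r - r_2), D(n) = (r_1 + n - r_1)(r_1 + n - r_2) = n(n + 7/3).
Evaluating step by step (a_0 = 1):
  n = 1: D(1) = 1(1 + 7/3) = 10/3; numerator = 3(1) = 3; a_1 = (3)/(10/3) = 9/10
  n = 2: D(2) = 2(2 + 7/3) = 26/3; numerator = 3(9/10) + 1(1) = 37/10; a_2 = (37/10)/(26/3) = 111/260
  n = 3: D(3) = 3(3 + 7/3) = 16; numerator = 3(111/260) + 1(9/10) = 567/260; a_3 = (567/260)/(16) = 567/4160
  n = 4: D(4) = 4(4 + 7/3) = 76/3; numerator = 3(567/4160) + 1(111/260) = 3477/4160; a_4 = (3477/4160)/(76/3) = 549/16640

r = 1/3; a_0 = 1; a_1 = 9/10; a_2 = 111/260; a_3 = 567/4160; a_4 = 549/16640


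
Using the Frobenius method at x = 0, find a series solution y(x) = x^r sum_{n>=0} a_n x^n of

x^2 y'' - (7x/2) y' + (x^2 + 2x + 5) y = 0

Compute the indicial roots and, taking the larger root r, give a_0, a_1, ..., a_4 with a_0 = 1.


Write in Frobenius form y'' + (p(x)/x) y' + (q(x)/x^2) y = 0:
  p(x) = -7/2,  q(x) = x^2 + 2x + 5.
Indicial equation: r(r-1) + (-7/2) r + (5) = 0 -> roots r_1 = 5/2, r_2 = 2.
Take r = r_1 = 5/2. Let y(x) = x^r sum_{n>=0} a_n x^n with a_0 = 1.
Substitute y = x^r sum a_n x^n and match x^{r+n}. The recurrence is
  D(n) a_n + 2 a_{n-1} + 1 a_{n-2} = 0,  where D(n) = (r+n)(r+n-1) + (-7/2)(r+n) + (5).
  a_n = [-2 a_{n-1} - 1 a_{n-2}] / D(n).
Since the indicial polynomial factors as (r - r_1)(r - r_2), D(n) = (r_1 + n - r_1)(r_1 + n - r_2) = n(n + 1/2).
Evaluating step by step (a_0 = 1):
  n = 1: D(1) = 1(1 + 1/2) = 3/2; numerator = -2(1) = -2; a_1 = (-2)/(3/2) = -4/3
  n = 2: D(2) = 2(2 + 1/2) = 5; numerator = -2(-4/3) - 1(1) = 5/3; a_2 = (5/3)/(5) = 1/3
  n = 3: D(3) = 3(3 + 1/2) = 21/2; numerator = -2(1/3) - 1(-4/3) = 2/3; a_3 = (2/3)/(21/2) = 4/63
  n = 4: D(4) = 4(4 + 1/2) = 18; numerator = -2(4/63) - 1(1/3) = -29/63; a_4 = (-29/63)/(18) = -29/1134

r = 5/2; a_0 = 1; a_1 = -4/3; a_2 = 1/3; a_3 = 4/63; a_4 = -29/1134


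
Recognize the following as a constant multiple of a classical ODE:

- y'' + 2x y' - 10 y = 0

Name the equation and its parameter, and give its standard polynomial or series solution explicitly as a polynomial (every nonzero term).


All three coefficients share the factor -1; dividing through by -1 gives  y'' - 2x y' + 10 y = 0.
This matches the Hermite equation y'' - 2x y' + 2n y = 0 with 2n = 10, so n = 5; the polynomial solution is H_5(x).
With y = sum_k a_k x^k, matching x^k gives (k+2)(k+1) a_{k+2} = 2(k - n) a_k = 2(k - 5) a_k. The right side vanishes at k = 5, so the series with the parity of 5 terminates at degree 5.
Standard normalization: leading coefficient of H_n is 2^n, so a_5 = 2^5 = 32. Work downward with a_k = (k+1)(k+2) a_{k+2} / (2(k - n)):
  a_3 = (4)(5)(32) / (2(3 - 5)) = 640/(-4) = -160
  a_1 = (2)(3)(-160) / (2(1 - 5)) = -960/(-8) = 120
Hence H_5(x) = 32 x^5 - 160 x^3 + 120 x.

H_5(x); series = 32 x^5 - 160 x^3 + 120 x


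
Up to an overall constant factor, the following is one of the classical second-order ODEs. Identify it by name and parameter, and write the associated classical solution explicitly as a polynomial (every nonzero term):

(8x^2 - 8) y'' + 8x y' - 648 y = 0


All three coefficients share the factor -8; dividing through by -8 gives  (1 - x^2) y'' - x y' + 81 y = 0.
This matches the Chebyshev equation (1 - x^2) y'' - x y' + n^2 y = 0 (note the -x y' term, not -2x y') with n^2 = 81, so n = 9; the polynomial solution is T_9(x).
With y = sum_k a_k x^k, matching x^k gives (k+2)(k+1) a_{k+2} = (k^2 - n^2) a_k = (k - 9)(k + 9) a_k. The right side vanishes at k = 9, so the series with the parity of 9 terminates at degree 9.
Standard normalization: leading coefficient of T_n is 2^(n-1), so a_9 = 2^8 = 256. Work downward with a_k = (k+1)(k+2) a_{k+2} / ((k - 9)(k + 9)):
  a_7 = (8)(9)(256) / ((7 - 9)(7 + 9)) = 18432/(-32) = -576
  a_5 = (6)(7)(-576) / ((5 - 9)(5 + 9)) = -24192/(-56) = 432
  a_3 = (4)(5)(432) / ((3 - 9)(3 + 9)) = 8640/(-72) = -120
  a_1 = (2)(3)(-120) / ((1 - 9)(1 + 9)) = -720/(-80) = 9
Hence T_9(x) = 256 x^9 - 576 x^7 + 432 x^5 - 120 x^3 + 9 x.

T_9(x); series = 256 x^9 - 576 x^7 + 432 x^5 - 120 x^3 + 9 x


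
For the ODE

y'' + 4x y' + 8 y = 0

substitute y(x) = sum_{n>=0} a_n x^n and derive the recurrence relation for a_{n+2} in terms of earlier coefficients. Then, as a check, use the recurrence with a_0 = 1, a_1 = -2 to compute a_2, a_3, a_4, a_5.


Substitute y = sum_n a_n x^n.
y''(x) has coefficient (n+2)(n+1) a_{n+2} at x^n;
4 x y'(x) has coefficient 4 n a_n at x^n (shift);
8 y(x) has coefficient 8 a_n at x^n.
Matching x^n: (n+2)(n+1) a_{n+2} + (4n + 8) a_n = 0.
Thus a_{n+2} = (-4n - 8) / ((n+1)(n+2)) * a_n.

Check with a_0 = 1, a_1 = -2 (apply the recurrence for n = 0, 1, 2, 3): a_0 = 1, a_1 = -2, a_2 = -4, a_3 = 4, a_4 = 16/3, a_5 = -4.

a_(n+2) = (-4n - 8) / ((n+1)(n+2)) * a_n; check: a_0 = 1, a_1 = -2, a_2 = -4, a_3 = 4, a_4 = 16/3, a_5 = -4


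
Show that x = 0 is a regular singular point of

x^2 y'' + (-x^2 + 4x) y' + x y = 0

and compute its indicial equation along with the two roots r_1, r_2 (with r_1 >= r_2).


Divide by x^2 to reach normal form y'' + P_1(x) y' + P_2(x) y = 0 with P_1(x) = -1 + 4/x and P_2(x) = 1/x.
x = 0 is a singular point because the y'-coefficient -1 + 4/x has a pole at x = 0 and the y-coefficient 1/x has a pole at x = 0.
It is a regular singular point because x P_1(x) = p(x) = 4 - x and x^2 P_2(x) = q(x) = x are polynomials, hence analytic at x = 0.
p(0) = 4,  q(0) = 0.
Indicial equation: r(r-1) + p(0) r + q(0) = 0, i.e. r^2 + (p(0) - 1) r + q(0) = 0, i.e. r^2 + 3 r = 0.
Discriminant: (3)^2 - 4(0) = 9, so r = (-3 ± 3)/2.
Solving: r_1 = 0, r_2 = -3.

indicial: r^2 + 3 r = 0; roots r_1 = 0, r_2 = -3


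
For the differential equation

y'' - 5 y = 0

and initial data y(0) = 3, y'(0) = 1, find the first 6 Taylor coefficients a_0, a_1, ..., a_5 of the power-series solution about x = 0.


Ansatz: y(x) = sum_{n>=0} a_n x^n, so y'(x) = sum_{n>=1} n a_n x^(n-1) and y''(x) = sum_{n>=2} n(n-1) a_n x^(n-2).
Substitute into P(x) y'' + Q(x) y' + R(x) y = 0 with P(x) = 1, Q(x) = 0, R(x) = -5, and match powers of x.
Initial conditions: a_0 = 3, a_1 = 1.
Setting the coefficient of each power of x to zero and solving order by order (substituting the coefficients already found):
  x^0: 2 a_2 - 5 a_0 = 0  ->  2 a_2 = 5 a_0 = 15  ->  a_2 = 15/2
  x^1: 6 a_3 - 5 a_1 = 0  ->  6 a_3 = 5 a_1 = 5  ->  a_3 = 5/6
  x^2: 12 a_4 - 5 a_2 = 0  ->  12 a_4 = 5 a_2 = 75/2  ->  a_4 = 25/8
  x^3: 20 a_5 - 5 a_3 = 0  ->  20 a_5 = 5 a_3 = 25/6  ->  a_5 = 5/24
Truncated series: y(x) = 3 + x + (15/2) x^2 + (5/6) x^3 + (25/8) x^4 + (5/24) x^5 + O(x^6).

a_0 = 3; a_1 = 1; a_2 = 15/2; a_3 = 5/6; a_4 = 25/8; a_5 = 5/24


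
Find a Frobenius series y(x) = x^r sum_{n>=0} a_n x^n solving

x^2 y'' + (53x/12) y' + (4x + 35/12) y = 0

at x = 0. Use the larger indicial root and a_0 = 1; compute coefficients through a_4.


Write in Frobenius form y'' + (p(x)/x) y' + (q(x)/x^2) y = 0:
  p(x) = 53/12,  q(x) = 4x + 35/12.
Indicial equation: r(r-1) + (53/12) r + (35/12) = 0 -> roots r_1 = -5/3, r_2 = -7/4.
Take r = r_1 = -5/3. Let y(x) = x^r sum_{n>=0} a_n x^n with a_0 = 1.
Substitute y = x^r sum a_n x^n and match x^{r+n}. The recurrence is
  D(n) a_n + 4 a_{n-1} = 0,  where D(n) = (r+n)(r+n-1) + (53/12)(r+n) + (35/12).
  a_n = -4 / D(n) * a_{n-1}.
Since the indicial polynomial factors as (r - r_1)(r - r_2), D(n) = (r_1 + n - r_1)(r_1 + n - r_2) = n(n + 1/12).
Evaluating step by step (a_0 = 1):
  n = 1: D(1) = 1(1 + 1/12) = 13/12; numerator = -4(1) = -4; a_1 = (-4)/(13/12) = -48/13
  n = 2: D(2) = 2(2 + 1/12) = 25/6; numerator = -4(-48/13) = 192/13; a_2 = (192/13)/(25/6) = 1152/325
  n = 3: D(3) = 3(3 + 1/12) = 37/4; numerator = -4(1152/325) = -4608/325; a_3 = (-4608/325)/(37/4) = -18432/12025
  n = 4: D(4) = 4(4 + 1/12) = 49/3; numerator = -4(-18432/12025) = 73728/12025; a_4 = (73728/12025)/(49/3) = 221184/589225

r = -5/3; a_0 = 1; a_1 = -48/13; a_2 = 1152/325; a_3 = -18432/12025; a_4 = 221184/589225


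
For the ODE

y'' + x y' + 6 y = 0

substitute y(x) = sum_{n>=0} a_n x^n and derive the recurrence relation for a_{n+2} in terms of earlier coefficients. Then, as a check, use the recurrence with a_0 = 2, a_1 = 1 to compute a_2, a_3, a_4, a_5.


Substitute y = sum_n a_n x^n.
y''(x) has coefficient (n+2)(n+1) a_{n+2} at x^n;
x y'(x) has coefficient n a_n at x^n (shift);
6 y(x) has coefficient 6 a_n at x^n.
Matching x^n: (n+2)(n+1) a_{n+2} + (n + 6) a_n = 0.
Thus a_{n+2} = (-n - 6) / ((n+1)(n+2)) * a_n.

Check with a_0 = 2, a_1 = 1 (apply the recurrence for n = 0, 1, 2, 3): a_0 = 2, a_1 = 1, a_2 = -6, a_3 = -7/6, a_4 = 4, a_5 = 21/40.

a_(n+2) = (-n - 6) / ((n+1)(n+2)) * a_n; check: a_0 = 2, a_1 = 1, a_2 = -6, a_3 = -7/6, a_4 = 4, a_5 = 21/40


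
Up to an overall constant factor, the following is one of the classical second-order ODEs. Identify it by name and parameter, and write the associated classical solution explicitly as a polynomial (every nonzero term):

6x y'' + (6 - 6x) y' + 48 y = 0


All three coefficients share the factor 6; dividing through by 6 gives  x y'' + (1 - x) y' + 8 y = 0.
This matches the Laguerre equation x y'' + (1 - x) y' + n y = 0 with n = 8; the polynomial solution is L_8(x).
With y = sum_k a_k x^k, matching x^k gives (k+1)k a_{k+1} + (k+1) a_{k+1} - k a_k + n a_k = 0, i.e. (k+1)^2 a_{k+1} = (k - n) a_k = (k - 8) a_k. The right side vanishes at k = 8, so the series terminates at degree 8.
Standard normalization L_n(0) = 1 gives a_0 = 1. Work upward with a_{k+1} = (k - 8) a_k / (k+1)^2:
  a_1 = (0 - 8)(1) / 1^2 = -8/1 = -8
  a_2 = (1 - 8)(-8) / 2^2 = 56/4 = 14
  a_3 = (2 - 8)(14) / 3^2 = -84/9 = -28/3
  a_4 = (3 - 8)(-28/3) / 4^2 = (140/3)/16 = 35/12
  a_5 = (4 - 8)(35/12) / 5^2 = (-35/3)/25 = -7/15
  a_6 = (5 - 8)(-7/15) / 6^2 = (7/5)/36 = 7/180
  a_7 = (6 - 8)(7/180) / 7^2 = (-7/90)/49 = -1/630
  a_8 = (7 - 8)(-1/630) / 8^2 = (1/630)/64 = 1/40320
Hence L_8(x) = x^8/40320 - x^7/630 + 7 x^6/180 - 7 x^5/15 + 35 x^4/12 - 28 x^3/3 + 14 x^2 - 8 x + 1.

L_8(x); series = x^8/40320 - x^7/630 + 7 x^6/180 - 7 x^5/15 + 35 x^4/12 - 28 x^3/3 + 14 x^2 - 8 x + 1


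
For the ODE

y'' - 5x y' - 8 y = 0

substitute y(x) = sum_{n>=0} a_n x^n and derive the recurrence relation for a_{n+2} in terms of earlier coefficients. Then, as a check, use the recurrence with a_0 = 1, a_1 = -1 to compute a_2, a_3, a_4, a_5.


Substitute y = sum_n a_n x^n.
y''(x) has coefficient (n+2)(n+1) a_{n+2} at x^n;
-5 x y'(x) has coefficient -5 n a_n at x^n (shift);
-8 y(x) has coefficient -8 a_n at x^n.
Matching x^n: (n+2)(n+1) a_{n+2} + (-5n - 8) a_n = 0.
Thus a_{n+2} = (5n + 8) / ((n+1)(n+2)) * a_n.

Check with a_0 = 1, a_1 = -1 (apply the recurrence for n = 0, 1, 2, 3): a_0 = 1, a_1 = -1, a_2 = 4, a_3 = -13/6, a_4 = 6, a_5 = -299/120.

a_(n+2) = (5n + 8) / ((n+1)(n+2)) * a_n; check: a_0 = 1, a_1 = -1, a_2 = 4, a_3 = -13/6, a_4 = 6, a_5 = -299/120


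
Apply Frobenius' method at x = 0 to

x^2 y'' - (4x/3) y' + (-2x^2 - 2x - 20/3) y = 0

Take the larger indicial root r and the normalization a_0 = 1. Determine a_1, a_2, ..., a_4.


Write in Frobenius form y'' + (p(x)/x) y' + (q(x)/x^2) y = 0:
  p(x) = -4/3,  q(x) = -2x^2 - 2x - 20/3.
Indicial equation: r(r-1) + (-4/3) r + (-20/3) = 0 -> roots r_1 = 4, r_2 = -5/3.
Take r = r_1 = 4. Let y(x) = x^r sum_{n>=0} a_n x^n with a_0 = 1.
Substitute y = x^r sum a_n x^n and match x^{r+n}. The recurrence is
  D(n) a_n - 2 a_{n-1} - 2 a_{n-2} = 0,  where D(n) = (r+n)(r+n-1) + (-4/3)(r+n) + (-20/3).
  a_n = [2 a_{n-1} + 2 a_{n-2}] / D(n).
Since the indicial polynomial factors as (r - r_1)(r - r_2), D(n) = (r_1 + n - r_1)(r_1 + n - r_2) = n(n + 17/3).
Evaluating step by step (a_0 = 1):
  n = 1: D(1) = 1(1 + 17/3) = 20/3; numerator = 2(1) = 2; a_1 = (2)/(20/3) = 3/10
  n = 2: D(2) = 2(2 + 17/3) = 46/3; numerator = 2(3/10) + 2(1) = 13/5; a_2 = (13/5)/(46/3) = 39/230
  n = 3: D(3) = 3(3 + 17/3) = 26; numerator = 2(39/230) + 2(3/10) = 108/115; a_3 = (108/115)/(26) = 54/1495
  n = 4: D(4) = 4(4 + 17/3) = 116/3; numerator = 2(54/1495) + 2(39/230) = 123/299; a_4 = (123/299)/(116/3) = 369/34684

r = 4; a_0 = 1; a_1 = 3/10; a_2 = 39/230; a_3 = 54/1495; a_4 = 369/34684


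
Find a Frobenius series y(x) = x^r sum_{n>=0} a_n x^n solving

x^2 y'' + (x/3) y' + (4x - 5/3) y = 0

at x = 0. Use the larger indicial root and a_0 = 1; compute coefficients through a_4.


Write in Frobenius form y'' + (p(x)/x) y' + (q(x)/x^2) y = 0:
  p(x) = 1/3,  q(x) = 4x - 5/3.
Indicial equation: r(r-1) + (1/3) r + (-5/3) = 0 -> roots r_1 = 5/3, r_2 = -1.
Take r = r_1 = 5/3. Let y(x) = x^r sum_{n>=0} a_n x^n with a_0 = 1.
Substitute y = x^r sum a_n x^n and match x^{r+n}. The recurrence is
  D(n) a_n + 4 a_{n-1} = 0,  where D(n) = (r+n)(r+n-1) + (1/3)(r+n) + (-5/3).
  a_n = -4 / D(n) * a_{n-1}.
Since the indicial polynomial factors as (r - r_1)(r - r_2), D(n) = (r_1 + n - r_1)(r_1 + n - r_2) = n(n + 8/3).
Evaluating step by step (a_0 = 1):
  n = 1: D(1) = 1(1 + 8/3) = 11/3; numerator = -4(1) = -4; a_1 = (-4)/(11/3) = -12/11
  n = 2: D(2) = 2(2 + 8/3) = 28/3; numerator = -4(-12/11) = 48/11; a_2 = (48/11)/(28/3) = 36/77
  n = 3: D(3) = 3(3 + 8/3) = 17; numerator = -4(36/77) = -144/77; a_3 = (-144/77)/(17) = -144/1309
  n = 4: D(4) = 4(4 + 8/3) = 80/3; numerator = -4(-144/1309) = 576/1309; a_4 = (576/1309)/(80/3) = 108/6545

r = 5/3; a_0 = 1; a_1 = -12/11; a_2 = 36/77; a_3 = -144/1309; a_4 = 108/6545


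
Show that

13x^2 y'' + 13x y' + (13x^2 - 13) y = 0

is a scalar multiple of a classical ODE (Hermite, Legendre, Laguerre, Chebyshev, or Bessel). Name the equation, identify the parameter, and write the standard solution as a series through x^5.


All three coefficients share the factor 13; dividing through by 13 gives  x^2 y'' + x y' + (x^2 - 1) y = 0.
This matches the Bessel equation x^2 y'' + x y' + (x^2 - nu^2) y = 0 with nu^2 = 1, so nu = 1; the solution bounded at x = 0 is J_1(x).
Frobenius at x = 0: indicial roots ±nu; for r = nu the recurrence k(k + 2nu) c_k = -c_{k-2} gives the standard series J_nu(x) = sum_{k>=0} (-1)^k / (k! (k+nu)!) (x/2)^(2k+nu). Evaluate the first 3 terms:
  k = 0: (-1)^0 / (0! * 1! * 2^1) x^1 = 1/(1*1*2) x^1 = (1/2) x^1
  k = 1: (-1)^1 / (1! * 2! * 2^3) x^3 = -1/(1*2*8) x^3 = (-1/16) x^3
  k = 2: (-1)^2 / (2! * 3! * 2^5) x^5 = 1/(2*6*32) x^5 = (1/384) x^5
Hence J_1(x) = x^5/384 - x^3/16 + x/2 + ....

J_1(x); series = x^5/384 - x^3/16 + x/2


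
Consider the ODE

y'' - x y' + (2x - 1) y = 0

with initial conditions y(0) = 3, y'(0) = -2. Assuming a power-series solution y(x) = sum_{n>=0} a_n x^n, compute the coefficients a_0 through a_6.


Ansatz: y(x) = sum_{n>=0} a_n x^n, so y'(x) = sum_{n>=1} n a_n x^(n-1) and y''(x) = sum_{n>=2} n(n-1) a_n x^(n-2).
Substitute into P(x) y'' + Q(x) y' + R(x) y = 0 with P(x) = 1, Q(x) = -x, R(x) = 2x - 1, and match powers of x.
Initial conditions: a_0 = 3, a_1 = -2.
Setting the coefficient of each power of x to zero and solving order by order (substituting the coefficients already found):
  x^0: 2 a_2 - a_0 = 0  ->  2 a_2 = a_0 = 3  ->  a_2 = 3/2
  x^1: 6 a_3 - 2 a_1 + 2 a_0 = 0  ->  6 a_3 = 2 a_1 - 2 a_0 = -10  ->  a_3 = -5/3
  x^2: 12 a_4 - 3 a_2 + 2 a_1 = 0  ->  12 a_4 = 3 a_2 - 2 a_1 = 17/2  ->  a_4 = 17/24
  x^3: 20 a_5 - 4 a_3 + 2 a_2 = 0  ->  20 a_5 = 4 a_3 - 2 a_2 = -29/3  ->  a_5 = -29/60
  x^4: 30 a_6 - 5 a_4 + 2 a_3 = 0  ->  30 a_6 = 5 a_4 - 2 a_3 = 55/8  ->  a_6 = 11/48
Truncated series: y(x) = 3 - 2 x + (3/2) x^2 - (5/3) x^3 + (17/24) x^4 - (29/60) x^5 + (11/48) x^6 + O(x^7).

a_0 = 3; a_1 = -2; a_2 = 3/2; a_3 = -5/3; a_4 = 17/24; a_5 = -29/60; a_6 = 11/48


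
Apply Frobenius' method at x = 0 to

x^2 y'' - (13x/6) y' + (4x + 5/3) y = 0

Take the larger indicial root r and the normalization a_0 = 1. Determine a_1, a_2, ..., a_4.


Write in Frobenius form y'' + (p(x)/x) y' + (q(x)/x^2) y = 0:
  p(x) = -13/6,  q(x) = 4x + 5/3.
Indicial equation: r(r-1) + (-13/6) r + (5/3) = 0 -> roots r_1 = 5/2, r_2 = 2/3.
Take r = r_1 = 5/2. Let y(x) = x^r sum_{n>=0} a_n x^n with a_0 = 1.
Substitute y = x^r sum a_n x^n and match x^{r+n}. The recurrence is
  D(n) a_n + 4 a_{n-1} = 0,  where D(n) = (r+n)(r+n-1) + (-13/6)(r+n) + (5/3).
  a_n = -4 / D(n) * a_{n-1}.
Since the indicial polynomial factors as (r - r_1)(r - r_2), D(n) = (r_1 + n - r_1)(r_1 + n - r_2) = n(n + 11/6).
Evaluating step by step (a_0 = 1):
  n = 1: D(1) = 1(1 + 11/6) = 17/6; numerator = -4(1) = -4; a_1 = (-4)/(17/6) = -24/17
  n = 2: D(2) = 2(2 + 11/6) = 23/3; numerator = -4(-24/17) = 96/17; a_2 = (96/17)/(23/3) = 288/391
  n = 3: D(3) = 3(3 + 11/6) = 29/2; numerator = -4(288/391) = -1152/391; a_3 = (-1152/391)/(29/2) = -2304/11339
  n = 4: D(4) = 4(4 + 11/6) = 70/3; numerator = -4(-2304/11339) = 9216/11339; a_4 = (9216/11339)/(70/3) = 13824/396865

r = 5/2; a_0 = 1; a_1 = -24/17; a_2 = 288/391; a_3 = -2304/11339; a_4 = 13824/396865


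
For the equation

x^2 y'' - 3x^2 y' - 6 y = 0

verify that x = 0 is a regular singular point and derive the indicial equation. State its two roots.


Divide by x^2 to reach normal form y'' + P_1(x) y' + P_2(x) y = 0 with P_1(x) = -3 and P_2(x) = -6/x^2.
x = 0 is a singular point because the y-coefficient -6/x^2 has a pole at x = 0.
It is a regular singular point because x P_1(x) = p(x) = -3x and x^2 P_2(x) = q(x) = -6 are polynomials, hence analytic at x = 0.
p(0) = 0,  q(0) = -6.
Indicial equation: r(r-1) + p(0) r + q(0) = 0, i.e. r^2 + (p(0) - 1) r + q(0) = 0, i.e. r^2 - 1 r - 6 = 0.
Discriminant: (-1)^2 - 4(-6) = 25, so r = (1 ± 5)/2.
Solving: r_1 = 3, r_2 = -2.

indicial: r^2 - 1 r - 6 = 0; roots r_1 = 3, r_2 = -2


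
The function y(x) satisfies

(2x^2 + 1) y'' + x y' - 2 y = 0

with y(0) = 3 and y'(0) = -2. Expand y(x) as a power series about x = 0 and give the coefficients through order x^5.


Ansatz: y(x) = sum_{n>=0} a_n x^n, so y'(x) = sum_{n>=1} n a_n x^(n-1) and y''(x) = sum_{n>=2} n(n-1) a_n x^(n-2).
Substitute into P(x) y'' + Q(x) y' + R(x) y = 0 with P(x) = 2x^2 + 1, Q(x) = x, R(x) = -2, and match powers of x.
Initial conditions: a_0 = 3, a_1 = -2.
Setting the coefficient of each power of x to zero and solving order by order (substituting the coefficients already found):
  x^0: 2 a_2 - 2 a_0 = 0  ->  2 a_2 = 2 a_0 = 6  ->  a_2 = 3
  x^1: 6 a_3 - a_1 = 0  ->  6 a_3 = a_1 = -2  ->  a_3 = -1/3
  x^2: 12 a_4 + 4 a_2 = 0  ->  12 a_4 = -4 a_2 = -12  ->  a_4 = -1
  x^3: 20 a_5 + 13 a_3 = 0  ->  20 a_5 = -13 a_3 = 13/3  ->  a_5 = 13/60
Truncated series: y(x) = 3 - 2 x + 3 x^2 - (1/3) x^3 - x^4 + (13/60) x^5 + O(x^6).

a_0 = 3; a_1 = -2; a_2 = 3; a_3 = -1/3; a_4 = -1; a_5 = 13/60


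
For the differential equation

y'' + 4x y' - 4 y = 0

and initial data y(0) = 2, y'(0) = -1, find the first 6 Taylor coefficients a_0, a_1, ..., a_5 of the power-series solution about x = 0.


Ansatz: y(x) = sum_{n>=0} a_n x^n, so y'(x) = sum_{n>=1} n a_n x^(n-1) and y''(x) = sum_{n>=2} n(n-1) a_n x^(n-2).
Substitute into P(x) y'' + Q(x) y' + R(x) y = 0 with P(x) = 1, Q(x) = 4x, R(x) = -4, and match powers of x.
Initial conditions: a_0 = 2, a_1 = -1.
Setting the coefficient of each power of x to zero and solving order by order (substituting the coefficients already found):
  x^0: 2 a_2 - 4 a_0 = 0  ->  2 a_2 = 4 a_0 = 8  ->  a_2 = 4
  x^1: 6 a_3 = 0  ->  a_3 = 0
  x^2: 12 a_4 + 4 a_2 = 0  ->  12 a_4 = -4 a_2 = -16  ->  a_4 = -4/3
  x^3: 20 a_5 + 8 a_3 = 0  ->  20 a_5 = -8 a_3 = 0  ->  a_5 = 0
Truncated series: y(x) = 2 - x + 4 x^2 - (4/3) x^4 + O(x^6).

a_0 = 2; a_1 = -1; a_2 = 4; a_3 = 0; a_4 = -4/3; a_5 = 0


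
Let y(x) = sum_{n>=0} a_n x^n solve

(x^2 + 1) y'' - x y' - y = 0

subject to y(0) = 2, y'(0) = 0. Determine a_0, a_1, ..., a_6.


Ansatz: y(x) = sum_{n>=0} a_n x^n, so y'(x) = sum_{n>=1} n a_n x^(n-1) and y''(x) = sum_{n>=2} n(n-1) a_n x^(n-2).
Substitute into P(x) y'' + Q(x) y' + R(x) y = 0 with P(x) = x^2 + 1, Q(x) = -x, R(x) = -1, and match powers of x.
Initial conditions: a_0 = 2, a_1 = 0.
Setting the coefficient of each power of x to zero and solving order by order (substituting the coefficients already found):
  x^0: 2 a_2 - a_0 = 0  ->  2 a_2 = a_0 = 2  ->  a_2 = 1
  x^1: 6 a_3 - 2 a_1 = 0  ->  6 a_3 = 2 a_1 = 0  ->  a_3 = 0
  x^2: 12 a_4 - a_2 = 0  ->  12 a_4 = a_2 = 1  ->  a_4 = 1/12
  x^3: 20 a_5 + 2 a_3 = 0  ->  20 a_5 = -2 a_3 = 0  ->  a_5 = 0
  x^4: 30 a_6 + 7 a_4 = 0  ->  30 a_6 = -7 a_4 = -7/12  ->  a_6 = -7/360
Truncated series: y(x) = 2 + x^2 + (1/12) x^4 - (7/360) x^6 + O(x^7).

a_0 = 2; a_1 = 0; a_2 = 1; a_3 = 0; a_4 = 1/12; a_5 = 0; a_6 = -7/360


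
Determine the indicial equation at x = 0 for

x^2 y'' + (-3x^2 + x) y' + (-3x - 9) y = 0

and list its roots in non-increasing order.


Divide by x^2 to reach normal form y'' + P_1(x) y' + P_2(x) y = 0 with P_1(x) = -3 + 1/x and P_2(x) = -3/x - 9/x^2.
x = 0 is a singular point because the y'-coefficient -3 + 1/x has a pole at x = 0 and the y-coefficient -3/x - 9/x^2 has a pole at x = 0.
It is a regular singular point because x P_1(x) = p(x) = 1 - 3x and x^2 P_2(x) = q(x) = -3x - 9 are polynomials, hence analytic at x = 0.
p(0) = 1,  q(0) = -9.
Indicial equation: r(r-1) + p(0) r + q(0) = 0, i.e. r^2 + (p(0) - 1) r + q(0) = 0, i.e. r^2 - 9 = 0.
Discriminant: (0)^2 - 4(-9) = 36, so r = (0 ± 6)/2.
Solving: r_1 = 3, r_2 = -3.

indicial: r^2 - 9 = 0; roots r_1 = 3, r_2 = -3


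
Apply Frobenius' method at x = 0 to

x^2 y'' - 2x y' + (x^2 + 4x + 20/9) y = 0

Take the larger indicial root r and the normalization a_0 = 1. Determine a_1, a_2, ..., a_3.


Write in Frobenius form y'' + (p(x)/x) y' + (q(x)/x^2) y = 0:
  p(x) = -2,  q(x) = x^2 + 4x + 20/9.
Indicial equation: r(r-1) + (-2) r + (20/9) = 0 -> roots r_1 = 5/3, r_2 = 4/3.
Take r = r_1 = 5/3. Let y(x) = x^r sum_{n>=0} a_n x^n with a_0 = 1.
Substitute y = x^r sum a_n x^n and match x^{r+n}. The recurrence is
  D(n) a_n + 4 a_{n-1} + 1 a_{n-2} = 0,  where D(n) = (r+n)(r+n-1) + (-2)(r+n) + (20/9).
  a_n = [-4 a_{n-1} - 1 a_{n-2}] / D(n).
Since the indicial polynomial factors as (r - r_1)(r - r_2), D(n) = (r_1 + n - r_1)(r_1 + n - r_2) = n(n + 1/3).
Evaluating step by step (a_0 = 1):
  n = 1: D(1) = 1(1 + 1/3) = 4/3; numerator = -4(1) = -4; a_1 = (-4)/(4/3) = -3
  n = 2: D(2) = 2(2 + 1/3) = 14/3; numerator = -4(-3) - 1(1) = 11; a_2 = (11)/(14/3) = 33/14
  n = 3: D(3) = 3(3 + 1/3) = 10; numerator = -4(33/14) - 1(-3) = -45/7; a_3 = (-45/7)/(10) = -9/14

r = 5/3; a_0 = 1; a_1 = -3; a_2 = 33/14; a_3 = -9/14


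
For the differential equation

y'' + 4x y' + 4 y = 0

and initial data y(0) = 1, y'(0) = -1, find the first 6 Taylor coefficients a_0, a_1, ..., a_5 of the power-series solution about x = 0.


Ansatz: y(x) = sum_{n>=0} a_n x^n, so y'(x) = sum_{n>=1} n a_n x^(n-1) and y''(x) = sum_{n>=2} n(n-1) a_n x^(n-2).
Substitute into P(x) y'' + Q(x) y' + R(x) y = 0 with P(x) = 1, Q(x) = 4x, R(x) = 4, and match powers of x.
Initial conditions: a_0 = 1, a_1 = -1.
Setting the coefficient of each power of x to zero and solving order by order (substituting the coefficients already found):
  x^0: 2 a_2 + 4 a_0 = 0  ->  2 a_2 = -4 a_0 = -4  ->  a_2 = -2
  x^1: 6 a_3 + 8 a_1 = 0  ->  6 a_3 = -8 a_1 = 8  ->  a_3 = 4/3
  x^2: 12 a_4 + 12 a_2 = 0  ->  12 a_4 = -12 a_2 = 24  ->  a_4 = 2
  x^3: 20 a_5 + 16 a_3 = 0  ->  20 a_5 = -16 a_3 = -64/3  ->  a_5 = -16/15
Truncated series: y(x) = 1 - x - 2 x^2 + (4/3) x^3 + 2 x^4 - (16/15) x^5 + O(x^6).

a_0 = 1; a_1 = -1; a_2 = -2; a_3 = 4/3; a_4 = 2; a_5 = -16/15


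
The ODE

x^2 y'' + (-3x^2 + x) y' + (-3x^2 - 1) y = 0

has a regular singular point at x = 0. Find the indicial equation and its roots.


Divide by x^2 to reach normal form y'' + P_1(x) y' + P_2(x) y = 0 with P_1(x) = -3 + 1/x and P_2(x) = -3 - 1/x^2.
x = 0 is a singular point because the y'-coefficient -3 + 1/x has a pole at x = 0 and the y-coefficient -3 - 1/x^2 has a pole at x = 0.
It is a regular singular point because x P_1(x) = p(x) = 1 - 3x and x^2 P_2(x) = q(x) = -3x^2 - 1 are polynomials, hence analytic at x = 0.
p(0) = 1,  q(0) = -1.
Indicial equation: r(r-1) + p(0) r + q(0) = 0, i.e. r^2 + (p(0) - 1) r + q(0) = 0, i.e. r^2 - 1 = 0.
Discriminant: (0)^2 - 4(-1) = 4, so r = (0 ± 2)/2.
Solving: r_1 = 1, r_2 = -1.

indicial: r^2 - 1 = 0; roots r_1 = 1, r_2 = -1


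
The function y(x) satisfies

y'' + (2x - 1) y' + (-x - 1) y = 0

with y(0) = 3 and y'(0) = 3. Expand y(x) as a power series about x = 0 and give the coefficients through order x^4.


Ansatz: y(x) = sum_{n>=0} a_n x^n, so y'(x) = sum_{n>=1} n a_n x^(n-1) and y''(x) = sum_{n>=2} n(n-1) a_n x^(n-2).
Substitute into P(x) y'' + Q(x) y' + R(x) y = 0 with P(x) = 1, Q(x) = 2x - 1, R(x) = -x - 1, and match powers of x.
Initial conditions: a_0 = 3, a_1 = 3.
Setting the coefficient of each power of x to zero and solving order by order (substituting the coefficients already found):
  x^0: 2 a_2 - a_1 - a_0 = 0  ->  2 a_2 = a_1 + a_0 = 6  ->  a_2 = 3
  x^1: 6 a_3 - 2 a_2 + a_1 - a_0 = 0  ->  6 a_3 = 2 a_2 - a_1 + a_0 = 6  ->  a_3 = 1
  x^2: 12 a_4 - 3 a_3 + 3 a_2 - a_1 = 0  ->  12 a_4 = 3 a_3 - 3 a_2 + a_1 = -3  ->  a_4 = -1/4
Truncated series: y(x) = 3 + 3 x + 3 x^2 + x^3 - (1/4) x^4 + O(x^5).

a_0 = 3; a_1 = 3; a_2 = 3; a_3 = 1; a_4 = -1/4


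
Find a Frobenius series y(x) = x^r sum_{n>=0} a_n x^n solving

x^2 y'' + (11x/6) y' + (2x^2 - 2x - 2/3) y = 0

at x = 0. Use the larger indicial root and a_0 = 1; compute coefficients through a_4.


Write in Frobenius form y'' + (p(x)/x) y' + (q(x)/x^2) y = 0:
  p(x) = 11/6,  q(x) = 2x^2 - 2x - 2/3.
Indicial equation: r(r-1) + (11/6) r + (-2/3) = 0 -> roots r_1 = 1/2, r_2 = -4/3.
Take r = r_1 = 1/2. Let y(x) = x^r sum_{n>=0} a_n x^n with a_0 = 1.
Substitute y = x^r sum a_n x^n and match x^{r+n}. The recurrence is
  D(n) a_n - 2 a_{n-1} + 2 a_{n-2} = 0,  where D(n) = (r+n)(r+n-1) + (11/6)(r+n) + (-2/3).
  a_n = [2 a_{n-1} - 2 a_{n-2}] / D(n).
Since the indicial polynomial factors as (r - r_1)(r - r_2), D(n) = (r_1 + n - r_1)(r_1 + n - r_2) = n(n + 11/6).
Evaluating step by step (a_0 = 1):
  n = 1: D(1) = 1(1 + 11/6) = 17/6; numerator = 2(1) = 2; a_1 = (2)/(17/6) = 12/17
  n = 2: D(2) = 2(2 + 11/6) = 23/3; numerator = 2(12/17) - 2(1) = -10/17; a_2 = (-10/17)/(23/3) = -30/391
  n = 3: D(3) = 3(3 + 11/6) = 29/2; numerator = 2(-30/391) - 2(12/17) = -36/23; a_3 = (-36/23)/(29/2) = -72/667
  n = 4: D(4) = 4(4 + 11/6) = 70/3; numerator = 2(-72/667) - 2(-30/391) = -708/11339; a_4 = (-708/11339)/(70/3) = -1062/396865

r = 1/2; a_0 = 1; a_1 = 12/17; a_2 = -30/391; a_3 = -72/667; a_4 = -1062/396865


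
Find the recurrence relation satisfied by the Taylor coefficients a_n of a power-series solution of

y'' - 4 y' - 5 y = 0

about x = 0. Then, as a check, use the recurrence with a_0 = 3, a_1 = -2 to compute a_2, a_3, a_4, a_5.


Substitute y = sum_n a_n x^n.
y''(x) has coefficient (n+2)(n+1) a_{n+2} at x^n;
-4 y'(x) has coefficient -4 (n+1) a_{n+1} at x^n;
-5 y(x) has coefficient -5 a_n at x^n.
Matching x^n: (n+2)(n+1) a_{n+2} - 4 (n+1) a_{n+1} - 5 a_n = 0.
Thus a_{n+2} = [4 (n+1) a_{n+1} + 5 a_n] / ((n+1)(n+2)).

Check with a_0 = 3, a_1 = -2 (apply the recurrence for n = 0, 1, 2, 3): a_0 = 3, a_1 = -2, a_2 = 7/2, a_3 = 3, a_4 = 107/24, a_5 = 259/60.

a_(n+2) = [4 (n+1) a_(n+1) + 5 a_n] / ((n+1)(n+2)); check: a_0 = 3, a_1 = -2, a_2 = 7/2, a_3 = 3, a_4 = 107/24, a_5 = 259/60


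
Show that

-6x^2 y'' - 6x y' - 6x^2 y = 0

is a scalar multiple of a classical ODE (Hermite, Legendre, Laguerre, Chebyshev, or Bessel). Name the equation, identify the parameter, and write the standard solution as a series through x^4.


All three coefficients share the factor -6; dividing through by -6 gives  x^2 y'' + x y' + x^2 y = 0.
This matches the Bessel equation x^2 y'' + x y' + (x^2 - nu^2) y = 0 with nu^2 = 0, so nu = 0; the solution bounded at x = 0 is J_0(x).
Frobenius at x = 0: indicial roots ±nu; for r = nu the recurrence k(k + 2nu) c_k = -c_{k-2} gives the standard series J_nu(x) = sum_{k>=0} (-1)^k / (k! (k+nu)!) (x/2)^(2k+nu). Evaluate the first 3 terms:
  k = 0: (-1)^0 / (0! * 0! * 2^0) x^0 = 1/(1*1*1) x^0 = (1) x^0
  k = 1: (-1)^1 / (1! * 1! * 2^2) x^2 = -1/(1*1*4) x^2 = (-1/4) x^2
  k = 2: (-1)^2 / (2! * 2! * 2^4) x^4 = 1/(2*2*16) x^4 = (1/64) x^4
Hence J_0(x) = x^4/64 - x^2/4 + 1 + ....

J_0(x); series = x^4/64 - x^2/4 + 1


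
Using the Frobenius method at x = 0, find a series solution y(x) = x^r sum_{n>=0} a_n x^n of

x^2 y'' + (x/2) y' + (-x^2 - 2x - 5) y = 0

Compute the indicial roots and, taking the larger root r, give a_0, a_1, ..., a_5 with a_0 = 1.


Write in Frobenius form y'' + (p(x)/x) y' + (q(x)/x^2) y = 0:
  p(x) = 1/2,  q(x) = -x^2 - 2x - 5.
Indicial equation: r(r-1) + (1/2) r + (-5) = 0 -> roots r_1 = 5/2, r_2 = -2.
Take r = r_1 = 5/2. Let y(x) = x^r sum_{n>=0} a_n x^n with a_0 = 1.
Substitute y = x^r sum a_n x^n and match x^{r+n}. The recurrence is
  D(n) a_n - 2 a_{n-1} - 1 a_{n-2} = 0,  where D(n) = (r+n)(r+n-1) + (1/2)(r+n) + (-5).
  a_n = [2 a_{n-1} + 1 a_{n-2}] / D(n).
Since the indicial polynomial factors as (r - r_1)(r - r_2), D(n) = (r_1 + n - r_1)(r_1 + n - r_2) = n(n + 9/2).
Evaluating step by step (a_0 = 1):
  n = 1: D(1) = 1(1 + 9/2) = 11/2; numerator = 2(1) = 2; a_1 = (2)/(11/2) = 4/11
  n = 2: D(2) = 2(2 + 9/2) = 13; numerator = 2(4/11) + 1(1) = 19/11; a_2 = (19/11)/(13) = 19/143
  n = 3: D(3) = 3(3 + 9/2) = 45/2; numerator = 2(19/143) + 1(4/11) = 90/143; a_3 = (90/143)/(45/2) = 4/143
  n = 4: D(4) = 4(4 + 9/2) = 34; numerator = 2(4/143) + 1(19/143) = 27/143; a_4 = (27/143)/(34) = 27/4862
  n = 5: D(5) = 5(5 + 9/2) = 95/2; numerator = 2(27/4862) + 1(4/143) = 95/2431; a_5 = (95/2431)/(95/2) = 2/2431

r = 5/2; a_0 = 1; a_1 = 4/11; a_2 = 19/143; a_3 = 4/143; a_4 = 27/4862; a_5 = 2/2431


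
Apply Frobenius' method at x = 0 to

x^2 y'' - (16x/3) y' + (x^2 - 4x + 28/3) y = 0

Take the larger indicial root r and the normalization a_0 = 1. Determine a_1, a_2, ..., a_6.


Write in Frobenius form y'' + (p(x)/x) y' + (q(x)/x^2) y = 0:
  p(x) = -16/3,  q(x) = x^2 - 4x + 28/3.
Indicial equation: r(r-1) + (-16/3) r + (28/3) = 0 -> roots r_1 = 4, r_2 = 7/3.
Take r = r_1 = 4. Let y(x) = x^r sum_{n>=0} a_n x^n with a_0 = 1.
Substitute y = x^r sum a_n x^n and match x^{r+n}. The recurrence is
  D(n) a_n - 4 a_{n-1} + 1 a_{n-2} = 0,  where D(n) = (r+n)(r+n-1) + (-16/3)(r+n) + (28/3).
  a_n = [4 a_{n-1} - 1 a_{n-2}] / D(n).
Since the indicial polynomial factors as (r - r_1)(r - r_2), D(n) = (r_1 + n - r_1)(r_1 + n - r_2) = n(n + 5/3).
Evaluating step by step (a_0 = 1):
  n = 1: D(1) = 1(1 + 5/3) = 8/3; numerator = 4(1) = 4; a_1 = (4)/(8/3) = 3/2
  n = 2: D(2) = 2(2 + 5/3) = 22/3; numerator = 4(3/2) - 1(1) = 5; a_2 = (5)/(22/3) = 15/22
  n = 3: D(3) = 3(3 + 5/3) = 14; numerator = 4(15/22) - 1(3/2) = 27/22; a_3 = (27/22)/(14) = 27/308
  n = 4: D(4) = 4(4 + 5/3) = 68/3; numerator = 4(27/308) - 1(15/22) = -51/154; a_4 = (-51/154)/(68/3) = -9/616
  n = 5: D(5) = 5(5 + 5/3) = 100/3; numerator = 4(-9/616) - 1(27/308) = -45/308; a_5 = (-45/308)/(100/3) = -27/6160
  n = 6: D(6) = 6(6 + 5/3) = 46; numerator = 4(-27/6160) - 1(-9/616) = -9/3080; a_6 = (-9/3080)/(46) = -9/141680

r = 4; a_0 = 1; a_1 = 3/2; a_2 = 15/22; a_3 = 27/308; a_4 = -9/616; a_5 = -27/6160; a_6 = -9/141680


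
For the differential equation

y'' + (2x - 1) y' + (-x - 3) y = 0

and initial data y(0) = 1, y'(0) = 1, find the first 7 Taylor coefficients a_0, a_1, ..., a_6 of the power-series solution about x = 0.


Ansatz: y(x) = sum_{n>=0} a_n x^n, so y'(x) = sum_{n>=1} n a_n x^(n-1) and y''(x) = sum_{n>=2} n(n-1) a_n x^(n-2).
Substitute into P(x) y'' + Q(x) y' + R(x) y = 0 with P(x) = 1, Q(x) = 2x - 1, R(x) = -x - 3, and match powers of x.
Initial conditions: a_0 = 1, a_1 = 1.
Setting the coefficient of each power of x to zero and solving order by order (substituting the coefficients already found):
  x^0: 2 a_2 - a_1 - 3 a_0 = 0  ->  2 a_2 = a_1 + 3 a_0 = 4  ->  a_2 = 2
  x^1: 6 a_3 - 2 a_2 - a_1 - a_0 = 0  ->  6 a_3 = 2 a_2 + a_1 + a_0 = 6  ->  a_3 = 1
  x^2: 12 a_4 - 3 a_3 + a_2 - a_1 = 0  ->  12 a_4 = 3 a_3 - a_2 + a_1 = 2  ->  a_4 = 1/6
  x^3: 20 a_5 - 4 a_4 + 3 a_3 - a_2 = 0  ->  20 a_5 = 4 a_4 - 3 a_3 + a_2 = -1/3  ->  a_5 = -1/60
  x^4: 30 a_6 - 5 a_5 + 5 a_4 - a_3 = 0  ->  30 a_6 = 5 a_5 - 5 a_4 + a_3 = 1/12  ->  a_6 = 1/360
Truncated series: y(x) = 1 + x + 2 x^2 + x^3 + (1/6) x^4 - (1/60) x^5 + (1/360) x^6 + O(x^7).

a_0 = 1; a_1 = 1; a_2 = 2; a_3 = 1; a_4 = 1/6; a_5 = -1/60; a_6 = 1/360


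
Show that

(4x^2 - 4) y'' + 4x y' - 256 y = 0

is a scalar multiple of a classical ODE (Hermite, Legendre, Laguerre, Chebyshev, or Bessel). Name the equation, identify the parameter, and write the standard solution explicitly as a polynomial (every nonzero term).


All three coefficients share the factor -4; dividing through by -4 gives  (1 - x^2) y'' - x y' + 64 y = 0.
This matches the Chebyshev equation (1 - x^2) y'' - x y' + n^2 y = 0 (note the -x y' term, not -2x y') with n^2 = 64, so n = 8; the polynomial solution is T_8(x).
With y = sum_k a_k x^k, matching x^k gives (k+2)(k+1) a_{k+2} = (k^2 - n^2) a_k = (k - 8)(k + 8) a_k. The right side vanishes at k = 8, so the series with the parity of 8 terminates at degree 8.
Standard normalization: leading coefficient of T_n is 2^(n-1), so a_8 = 2^7 = 128. Work downward with a_k = (k+1)(k+2) a_{k+2} / ((k - 8)(k + 8)):
  a_6 = (7)(8)(128) / ((6 - 8)(6 + 8)) = 7168/(-28) = -256
  a_4 = (5)(6)(-256) / ((4 - 8)(4 + 8)) = -7680/(-48) = 160
  a_2 = (3)(4)(160) / ((2 - 8)(2 + 8)) = 1920/(-60) = -32
  a_0 = (1)(2)(-32) / ((0 - 8)(0 + 8)) = -64/(-64) = 1
Hence T_8(x) = 128 x^8 - 256 x^6 + 160 x^4 - 32 x^2 + 1.

T_8(x); series = 128 x^8 - 256 x^6 + 160 x^4 - 32 x^2 + 1


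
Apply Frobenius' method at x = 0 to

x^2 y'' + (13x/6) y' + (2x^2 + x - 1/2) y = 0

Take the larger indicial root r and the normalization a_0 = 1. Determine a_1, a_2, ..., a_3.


Write in Frobenius form y'' + (p(x)/x) y' + (q(x)/x^2) y = 0:
  p(x) = 13/6,  q(x) = 2x^2 + x - 1/2.
Indicial equation: r(r-1) + (13/6) r + (-1/2) = 0 -> roots r_1 = 1/3, r_2 = -3/2.
Take r = r_1 = 1/3. Let y(x) = x^r sum_{n>=0} a_n x^n with a_0 = 1.
Substitute y = x^r sum a_n x^n and match x^{r+n}. The recurrence is
  D(n) a_n + 1 a_{n-1} + 2 a_{n-2} = 0,  where D(n) = (r+n)(r+n-1) + (13/6)(r+n) + (-1/2).
  a_n = [-1 a_{n-1} - 2 a_{n-2}] / D(n).
Since the indicial polynomial factors as (r - r_1)(r - r_2), D(n) = (r_1 + n - r_1)(r_1 + n - r_2) = n(n + 11/6).
Evaluating step by step (a_0 = 1):
  n = 1: D(1) = 1(1 + 11/6) = 17/6; numerator = -1(1) = -1; a_1 = (-1)/(17/6) = -6/17
  n = 2: D(2) = 2(2 + 11/6) = 23/3; numerator = -1(-6/17) - 2(1) = -28/17; a_2 = (-28/17)/(23/3) = -84/391
  n = 3: D(3) = 3(3 + 11/6) = 29/2; numerator = -1(-84/391) - 2(-6/17) = 360/391; a_3 = (360/391)/(29/2) = 720/11339

r = 1/3; a_0 = 1; a_1 = -6/17; a_2 = -84/391; a_3 = 720/11339


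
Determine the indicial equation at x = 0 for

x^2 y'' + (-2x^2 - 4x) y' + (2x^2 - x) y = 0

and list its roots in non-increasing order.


Divide by x^2 to reach normal form y'' + P_1(x) y' + P_2(x) y = 0 with P_1(x) = -2 - 4/x and P_2(x) = 2 - 1/x.
x = 0 is a singular point because the y'-coefficient -2 - 4/x has a pole at x = 0 and the y-coefficient 2 - 1/x has a pole at x = 0.
It is a regular singular point because x P_1(x) = p(x) = -2x - 4 and x^2 P_2(x) = q(x) = 2x^2 - x are polynomials, hence analytic at x = 0.
p(0) = -4,  q(0) = 0.
Indicial equation: r(r-1) + p(0) r + q(0) = 0, i.e. r^2 + (p(0) - 1) r + q(0) = 0, i.e. r^2 - 5 r = 0.
Discriminant: (-5)^2 - 4(0) = 25, so r = (5 ± 5)/2.
Solving: r_1 = 5, r_2 = 0.

indicial: r^2 - 5 r = 0; roots r_1 = 5, r_2 = 0


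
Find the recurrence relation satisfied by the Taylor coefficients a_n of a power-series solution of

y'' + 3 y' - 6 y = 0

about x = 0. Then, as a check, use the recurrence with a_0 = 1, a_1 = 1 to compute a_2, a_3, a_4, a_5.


Substitute y = sum_n a_n x^n.
y''(x) has coefficient (n+2)(n+1) a_{n+2} at x^n;
3 y'(x) has coefficient 3 (n+1) a_{n+1} at x^n;
-6 y(x) has coefficient -6 a_n at x^n.
Matching x^n: (n+2)(n+1) a_{n+2} + 3 (n+1) a_{n+1} - 6 a_n = 0.
Thus a_{n+2} = [-3 (n+1) a_{n+1} + 6 a_n] / ((n+1)(n+2)).

Check with a_0 = 1, a_1 = 1 (apply the recurrence for n = 0, 1, 2, 3): a_0 = 1, a_1 = 1, a_2 = 3/2, a_3 = -1/2, a_4 = 9/8, a_5 = -33/40.

a_(n+2) = [-3 (n+1) a_(n+1) + 6 a_n] / ((n+1)(n+2)); check: a_0 = 1, a_1 = 1, a_2 = 3/2, a_3 = -1/2, a_4 = 9/8, a_5 = -33/40


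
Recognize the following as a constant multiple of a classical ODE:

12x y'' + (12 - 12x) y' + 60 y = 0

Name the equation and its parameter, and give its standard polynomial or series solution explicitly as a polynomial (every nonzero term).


All three coefficients share the factor 12; dividing through by 12 gives  x y'' + (1 - x) y' + 5 y = 0.
This matches the Laguerre equation x y'' + (1 - x) y' + n y = 0 with n = 5; the polynomial solution is L_5(x).
With y = sum_k a_k x^k, matching x^k gives (k+1)k a_{k+1} + (k+1) a_{k+1} - k a_k + n a_k = 0, i.e. (k+1)^2 a_{k+1} = (k - n) a_k = (k - 5) a_k. The right side vanishes at k = 5, so the series terminates at degree 5.
Standard normalization L_n(0) = 1 gives a_0 = 1. Work upward with a_{k+1} = (k - 5) a_k / (k+1)^2:
  a_1 = (0 - 5)(1) / 1^2 = -5/1 = -5
  a_2 = (1 - 5)(-5) / 2^2 = 20/4 = 5
  a_3 = (2 - 5)(5) / 3^2 = -15/9 = -5/3
  a_4 = (3 - 5)(-5/3) / 4^2 = (10/3)/16 = 5/24
  a_5 = (4 - 5)(5/24) / 5^2 = (-5/24)/25 = -1/120
Hence L_5(x) = -x^5/120 + 5 x^4/24 - 5 x^3/3 + 5 x^2 - 5 x + 1.

L_5(x); series = -x^5/120 + 5 x^4/24 - 5 x^3/3 + 5 x^2 - 5 x + 1


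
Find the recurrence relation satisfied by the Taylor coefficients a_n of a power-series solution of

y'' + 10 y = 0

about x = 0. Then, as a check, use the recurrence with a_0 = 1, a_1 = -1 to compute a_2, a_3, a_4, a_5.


Substitute y = sum_n a_n x^n into y'' + (const) y = 0.
y''(x) = sum_{n>=0} (n+2)(n+1) a_{n+2} x^n.
The ODE becomes sum_n [(n+2)(n+1) a_{n+2} + 10 a_n] x^n = 0.
Setting each coefficient to zero gives the recurrence:
  (n+2)(n+1) a_{n+2} + 10 a_n = 0,
  a_{n+2} = -10 / ((n+1)(n+2)) a_n.

Check with a_0 = 1, a_1 = -1 (apply the recurrence for n = 0, 1, 2, 3): a_0 = 1, a_1 = -1, a_2 = -5, a_3 = 5/3, a_4 = 25/6, a_5 = -5/6.

a_{n+2} = -10/((n+1)(n+2)) * a_n; check: a_0 = 1, a_1 = -1, a_2 = -5, a_3 = 5/3, a_4 = 25/6, a_5 = -5/6
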